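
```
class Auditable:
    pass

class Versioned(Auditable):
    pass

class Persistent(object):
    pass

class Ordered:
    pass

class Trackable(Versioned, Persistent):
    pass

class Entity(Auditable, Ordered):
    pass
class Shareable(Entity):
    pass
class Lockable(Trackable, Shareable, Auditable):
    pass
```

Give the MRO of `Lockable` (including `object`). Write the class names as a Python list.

[Lockable, Trackable, Versioned, Shareable, Entity, Auditable, Persistent, Ordered, object]

L[Lockable] = Lockable + merge(L[Trackable], L[Shareable], L[Auditable], [Trackable Shareable Auditable])
  take Trackable:  [Trackable Versioned Auditable Persistent object] + [Shareable Entity Auditable Ordered object] + [Auditable object] + [Trackable Shareable Auditable]
  take Versioned:  [Versioned Auditable Persistent object] + [Shareable Entity Auditable Ordered object] + [Auditable object] + [Shareable Auditable]
  take Shareable:  [Auditable Persistent object] + [Shareable Entity Auditable Ordered object] + [Auditable object] + [Shareable Auditable]
  take Entity:  [Auditable Persistent object] + [Entity Auditable Ordered object] + [Auditable object] + [Auditable]
  take Auditable:  [Auditable Persistent object] + [Auditable Ordered object] + [Auditable object] + [Auditable]
  take Persistent:  [Persistent object] + [Ordered object] + [object]
  take Ordered:  [object] + [Ordered object] + [object]
  take object:  [object] + [object] + [object]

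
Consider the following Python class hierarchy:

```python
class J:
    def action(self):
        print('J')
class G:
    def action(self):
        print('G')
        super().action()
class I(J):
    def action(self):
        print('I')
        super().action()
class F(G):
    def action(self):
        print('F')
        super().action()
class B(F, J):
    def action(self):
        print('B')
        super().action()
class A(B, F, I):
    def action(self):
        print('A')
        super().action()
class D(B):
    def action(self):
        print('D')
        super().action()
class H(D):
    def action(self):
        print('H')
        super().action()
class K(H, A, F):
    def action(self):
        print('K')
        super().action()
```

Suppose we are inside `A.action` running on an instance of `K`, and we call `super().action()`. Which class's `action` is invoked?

L[K] = K + merge(L[H], L[A], L[F], [H A F])
  take H:  [H D B F G J object] + [A B F G I J object] + [F G object] + [H A F]
  take D:  [D B F G J object] + [A B F G I J object] + [F G object] + [A F]
  take A:  [B F G J object] + [A B F G I J object] + [F G object] + [A F]
  take B:  [B F G J object] + [B F G I J object] + [F G object] + [F]
  take F:  [F G J object] + [F G I J object] + [F G object] + [F]
  take G:  [G J object] + [G I J object] + [G object]
  take I:  [J object] + [I J object] + [object]
  take J:  [J object] + [J object] + [object]
  take object:  [object] + [object] + [object]
MRO: K H D A B F G I J object
super() in A.action on a K instance goes to the class after A in K's MRO: B.

B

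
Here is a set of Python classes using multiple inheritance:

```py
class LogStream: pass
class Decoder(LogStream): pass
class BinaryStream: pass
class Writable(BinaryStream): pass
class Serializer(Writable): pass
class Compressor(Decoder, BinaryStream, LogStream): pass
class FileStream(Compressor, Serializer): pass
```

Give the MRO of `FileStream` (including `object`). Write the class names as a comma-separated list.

L[FileStream] = FileStream + merge(L[Compressor], L[Serializer], [Compressor Serializer])
  take Compressor:  [Compressor Decoder BinaryStream LogStream object] + [Serializer Writable BinaryStream object] + [Compressor Serializer]
  take Decoder:  [Decoder BinaryStream LogStream object] + [Serializer Writable BinaryStream object] + [Serializer]
  take Serializer:  [BinaryStream LogStream object] + [Serializer Writable BinaryStream object] + [Serializer]
  take Writable:  [BinaryStream LogStream object] + [Writable BinaryStream object]
  take BinaryStream:  [BinaryStream LogStream object] + [BinaryStream object]
  take LogStream:  [LogStream object] + [object]
  take object:  [object] + [object]

FileStream, Compressor, Decoder, Serializer, Writable, BinaryStream, LogStream, object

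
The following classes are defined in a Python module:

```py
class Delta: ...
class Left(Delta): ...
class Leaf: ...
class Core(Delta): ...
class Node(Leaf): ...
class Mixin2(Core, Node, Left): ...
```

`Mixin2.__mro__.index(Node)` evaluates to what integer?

L[Mixin2] = Mixin2 + merge(L[Core], L[Node], L[Left], [Core Node Left])
  take Core:  [Core Delta object] + [Node Leaf object] + [Left Delta object] + [Core Node Left]
  take Node:  [Delta object] + [Node Leaf object] + [Left Delta object] + [Node Left]
  take Leaf:  [Delta object] + [Leaf object] + [Left Delta object] + [Left]
  take Left:  [Delta object] + [object] + [Left Delta object] + [Left]
  take Delta:  [Delta object] + [object] + [Delta object]
  take object:  [object] + [object] + [object]
MRO: Mixin2 Core Node Leaf Left Delta object
Node sits at index 2.

2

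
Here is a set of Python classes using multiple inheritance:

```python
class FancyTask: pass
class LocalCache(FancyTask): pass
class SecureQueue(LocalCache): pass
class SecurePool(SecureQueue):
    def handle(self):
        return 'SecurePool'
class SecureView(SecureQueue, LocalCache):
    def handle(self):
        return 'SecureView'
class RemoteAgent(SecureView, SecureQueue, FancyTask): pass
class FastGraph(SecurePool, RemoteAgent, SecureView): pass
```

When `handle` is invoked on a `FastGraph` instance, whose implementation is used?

L[FastGraph] = FastGraph + merge(L[SecurePool], L[RemoteAgent], L[SecureView], [SecurePool RemoteAgent SecureView])
  take SecurePool:  [SecurePool SecureQueue LocalCache FancyTask object] + [RemoteAgent SecureView SecureQueue LocalCache FancyTask object] + [SecureView SecureQueue LocalCache FancyTask object] + [SecurePool RemoteAgent SecureView]
  take RemoteAgent:  [SecureQueue LocalCache FancyTask object] + [RemoteAgent SecureView SecureQueue LocalCache FancyTask object] + [SecureView SecureQueue LocalCache FancyTask object] + [RemoteAgent SecureView]
  take SecureView:  [SecureQueue LocalCache FancyTask object] + [SecureView SecureQueue LocalCache FancyTask object] + [SecureView SecureQueue LocalCache FancyTask object] + [SecureView]
  take SecureQueue:  [SecureQueue LocalCache FancyTask object] + [SecureQueue LocalCache FancyTask object] + [SecureQueue LocalCache FancyTask object]
  take LocalCache:  [LocalCache FancyTask object] + [LocalCache FancyTask object] + [LocalCache FancyTask object]
  take FancyTask:  [FancyTask object] + [FancyTask object] + [FancyTask object]
  take object:  [object] + [object] + [object]
MRO: FastGraph SecurePool RemoteAgent SecureView SecureQueue LocalCache FancyTask object
handle is defined in: SecurePool, SecureView. First along the MRO is SecurePool.

SecurePool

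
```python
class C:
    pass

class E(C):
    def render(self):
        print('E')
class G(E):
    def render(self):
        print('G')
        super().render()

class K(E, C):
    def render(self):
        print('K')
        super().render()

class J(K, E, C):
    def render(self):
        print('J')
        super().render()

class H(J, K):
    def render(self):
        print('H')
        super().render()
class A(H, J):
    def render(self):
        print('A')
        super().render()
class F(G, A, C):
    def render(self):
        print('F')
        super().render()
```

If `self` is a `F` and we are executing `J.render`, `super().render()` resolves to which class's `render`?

K

L[F] = F + merge(L[G], L[A], L[C], [G A C])
  take G:  [G E C object] + [A H J K E C object] + [C object] + [G A C]
  take A:  [E C object] + [A H J K E C object] + [C object] + [A C]
  take H:  [E C object] + [H J K E C object] + [C object] + [C]
  take J:  [E C object] + [J K E C object] + [C object] + [C]
  take K:  [E C object] + [K E C object] + [C object] + [C]
  take E:  [E C object] + [E C object] + [C object] + [C]
  take C:  [C object] + [C object] + [C object] + [C]
  take object:  [object] + [object] + [object]
MRO: F G A H J K E C object
super() in J.render on a F instance goes to the class after J in F's MRO: K.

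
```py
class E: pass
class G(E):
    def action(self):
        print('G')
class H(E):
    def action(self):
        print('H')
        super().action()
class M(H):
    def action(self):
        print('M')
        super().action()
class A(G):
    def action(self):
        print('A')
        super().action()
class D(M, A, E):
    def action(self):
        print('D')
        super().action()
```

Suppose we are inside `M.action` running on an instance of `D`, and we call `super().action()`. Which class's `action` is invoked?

L[D] = D + merge(L[M], L[A], L[E], [M A E])
  take M:  [M H E object] + [A G E object] + [E object] + [M A E]
  take H:  [H E object] + [A G E object] + [E object] + [A E]
  take A:  [E object] + [A G E object] + [E object] + [A E]
  take G:  [E object] + [G E object] + [E object] + [E]
  take E:  [E object] + [E object] + [E object] + [E]
  take object:  [object] + [object] + [object]
MRO: D M H A G E object
super() in M.action on a D instance goes to the class after M in D's MRO: H.

H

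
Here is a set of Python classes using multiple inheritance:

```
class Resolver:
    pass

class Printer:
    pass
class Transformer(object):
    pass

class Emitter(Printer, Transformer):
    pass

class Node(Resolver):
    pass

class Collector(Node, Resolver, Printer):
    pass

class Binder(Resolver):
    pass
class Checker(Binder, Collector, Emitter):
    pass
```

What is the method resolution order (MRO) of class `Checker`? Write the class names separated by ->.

Checker -> Binder -> Collector -> Node -> Resolver -> Emitter -> Printer -> Transformer -> object

L[Checker] = Checker + merge(L[Binder], L[Collector], L[Emitter], [Binder Collector Emitter])
  take Binder:  [Binder Resolver object] + [Collector Node Resolver Printer object] + [Emitter Printer Transformer object] + [Binder Collector Emitter]
  take Collector:  [Resolver object] + [Collector Node Resolver Printer object] + [Emitter Printer Transformer object] + [Collector Emitter]
  take Node:  [Resolver object] + [Node Resolver Printer object] + [Emitter Printer Transformer object] + [Emitter]
  take Resolver:  [Resolver object] + [Resolver Printer object] + [Emitter Printer Transformer object] + [Emitter]
  take Emitter:  [object] + [Printer object] + [Emitter Printer Transformer object] + [Emitter]
  take Printer:  [object] + [Printer object] + [Printer Transformer object]
  take Transformer:  [object] + [object] + [Transformer object]
  take object:  [object] + [object] + [object]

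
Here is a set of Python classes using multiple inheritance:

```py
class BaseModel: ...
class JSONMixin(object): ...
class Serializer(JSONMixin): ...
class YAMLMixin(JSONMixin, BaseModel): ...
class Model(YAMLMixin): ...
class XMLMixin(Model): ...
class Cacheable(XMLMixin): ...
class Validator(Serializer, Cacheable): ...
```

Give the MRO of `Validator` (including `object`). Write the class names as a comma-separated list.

Validator, Serializer, Cacheable, XMLMixin, Model, YAMLMixin, JSONMixin, BaseModel, object

L[Validator] = Validator + merge(L[Serializer], L[Cacheable], [Serializer Cacheable])
  take Serializer:  [Serializer JSONMixin object] + [Cacheable XMLMixin Model YAMLMixin JSONMixin BaseModel object] + [Serializer Cacheable]
  take Cacheable:  [JSONMixin object] + [Cacheable XMLMixin Model YAMLMixin JSONMixin BaseModel object] + [Cacheable]
  take XMLMixin:  [JSONMixin object] + [XMLMixin Model YAMLMixin JSONMixin BaseModel object]
  take Model:  [JSONMixin object] + [Model YAMLMixin JSONMixin BaseModel object]
  take YAMLMixin:  [JSONMixin object] + [YAMLMixin JSONMixin BaseModel object]
  take JSONMixin:  [JSONMixin object] + [JSONMixin BaseModel object]
  take BaseModel:  [object] + [BaseModel object]
  take object:  [object] + [object]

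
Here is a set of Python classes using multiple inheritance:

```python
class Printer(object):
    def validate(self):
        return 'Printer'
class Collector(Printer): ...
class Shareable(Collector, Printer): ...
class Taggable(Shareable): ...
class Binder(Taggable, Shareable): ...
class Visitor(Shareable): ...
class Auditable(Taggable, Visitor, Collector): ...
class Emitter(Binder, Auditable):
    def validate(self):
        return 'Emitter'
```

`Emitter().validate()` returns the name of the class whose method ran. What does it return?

L[Emitter] = Emitter + merge(L[Binder], L[Auditable], [Binder Auditable])
  take Binder:  [Binder Taggable Shareable Collector Printer object] + [Auditable Taggable Visitor Shareable Collector Printer object] + [Binder Auditable]
  take Auditable:  [Taggable Shareable Collector Printer object] + [Auditable Taggable Visitor Shareable Collector Printer object] + [Auditable]
  take Taggable:  [Taggable Shareable Collector Printer object] + [Taggable Visitor Shareable Collector Printer object]
  take Visitor:  [Shareable Collector Printer object] + [Visitor Shareable Collector Printer object]
  take Shareable:  [Shareable Collector Printer object] + [Shareable Collector Printer object]
  take Collector:  [Collector Printer object] + [Collector Printer object]
  take Printer:  [Printer object] + [Printer object]
  take object:  [object] + [object]
MRO: Emitter Binder Auditable Taggable Visitor Shareable Collector Printer object
validate is defined in: Emitter, Printer. First along the MRO is Emitter.

Emitter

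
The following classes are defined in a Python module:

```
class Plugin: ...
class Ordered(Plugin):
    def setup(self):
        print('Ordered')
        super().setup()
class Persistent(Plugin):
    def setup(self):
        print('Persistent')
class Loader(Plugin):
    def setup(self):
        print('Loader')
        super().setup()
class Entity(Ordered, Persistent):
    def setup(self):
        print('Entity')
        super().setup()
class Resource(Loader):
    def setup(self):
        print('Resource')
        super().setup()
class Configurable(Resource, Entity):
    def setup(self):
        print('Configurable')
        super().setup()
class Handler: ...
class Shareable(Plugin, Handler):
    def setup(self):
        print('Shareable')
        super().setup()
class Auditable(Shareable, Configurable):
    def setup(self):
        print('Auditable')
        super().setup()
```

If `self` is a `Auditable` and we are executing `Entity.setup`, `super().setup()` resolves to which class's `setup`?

L[Auditable] = Auditable + merge(L[Shareable], L[Configurable], [Shareable Configurable])
  take Shareable:  [Shareable Plugin Handler object] + [Configurable Resource Loader Entity Ordered Persistent Plugin object] + [Shareable Configurable]
  take Configurable:  [Plugin Handler object] + [Configurable Resource Loader Entity Ordered Persistent Plugin object] + [Configurable]
  take Resource:  [Plugin Handler object] + [Resource Loader Entity Ordered Persistent Plugin object]
  take Loader:  [Plugin Handler object] + [Loader Entity Ordered Persistent Plugin object]
  take Entity:  [Plugin Handler object] + [Entity Ordered Persistent Plugin object]
  take Ordered:  [Plugin Handler object] + [Ordered Persistent Plugin object]
  take Persistent:  [Plugin Handler object] + [Persistent Plugin object]
  take Plugin:  [Plugin Handler object] + [Plugin object]
  take Handler:  [Handler object] + [object]
  take object:  [object] + [object]
MRO: Auditable Shareable Configurable Resource Loader Entity Ordered Persistent Plugin Handler object
super() in Entity.setup on a Auditable instance goes to the class after Entity in Auditable's MRO: Ordered.

Ordered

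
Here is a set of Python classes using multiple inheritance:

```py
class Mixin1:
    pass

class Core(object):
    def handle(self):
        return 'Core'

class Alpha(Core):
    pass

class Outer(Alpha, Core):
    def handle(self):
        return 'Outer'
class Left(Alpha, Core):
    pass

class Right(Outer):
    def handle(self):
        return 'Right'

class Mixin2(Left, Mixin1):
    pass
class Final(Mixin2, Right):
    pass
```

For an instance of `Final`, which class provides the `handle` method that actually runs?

L[Final] = Final + merge(L[Mixin2], L[Right], [Mixin2 Right])
  take Mixin2:  [Mixin2 Left Alpha Core Mixin1 object] + [Right Outer Alpha Core object] + [Mixin2 Right]
  take Left:  [Left Alpha Core Mixin1 object] + [Right Outer Alpha Core object] + [Right]
  take Right:  [Alpha Core Mixin1 object] + [Right Outer Alpha Core object] + [Right]
  take Outer:  [Alpha Core Mixin1 object] + [Outer Alpha Core object]
  take Alpha:  [Alpha Core Mixin1 object] + [Alpha Core object]
  take Core:  [Core Mixin1 object] + [Core object]
  take Mixin1:  [Mixin1 object] + [object]
  take object:  [object] + [object]
MRO: Final Mixin2 Left Right Outer Alpha Core Mixin1 object
handle is defined in: Core, Outer, Right. First along the MRO is Right.

Right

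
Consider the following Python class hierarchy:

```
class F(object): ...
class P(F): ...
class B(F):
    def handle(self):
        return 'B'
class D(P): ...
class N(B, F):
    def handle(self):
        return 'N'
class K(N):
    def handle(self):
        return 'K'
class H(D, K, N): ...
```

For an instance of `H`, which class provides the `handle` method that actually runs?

K

L[H] = H + merge(L[D], L[K], L[N], [D K N])
  take D:  [D P F object] + [K N B F object] + [N B F object] + [D K N]
  take P:  [P F object] + [K N B F object] + [N B F object] + [K N]
  take K:  [F object] + [K N B F object] + [N B F object] + [K N]
  take N:  [F object] + [N B F object] + [N B F object] + [N]
  take B:  [F object] + [B F object] + [B F object]
  take F:  [F object] + [F object] + [F object]
  take object:  [object] + [object] + [object]
MRO: H D P K N B F object
handle is defined in: B, K, N. First along the MRO is K.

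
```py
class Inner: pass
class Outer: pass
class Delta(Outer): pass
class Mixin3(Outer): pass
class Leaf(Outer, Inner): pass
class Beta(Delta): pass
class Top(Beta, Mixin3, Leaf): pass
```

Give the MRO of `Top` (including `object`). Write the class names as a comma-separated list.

L[Top] = Top + merge(L[Beta], L[Mixin3], L[Leaf], [Beta Mixin3 Leaf])
  take Beta:  [Beta Delta Outer object] + [Mixin3 Outer object] + [Leaf Outer Inner object] + [Beta Mixin3 Leaf]
  take Delta:  [Delta Outer object] + [Mixin3 Outer object] + [Leaf Outer Inner object] + [Mixin3 Leaf]
  take Mixin3:  [Outer object] + [Mixin3 Outer object] + [Leaf Outer Inner object] + [Mixin3 Leaf]
  take Leaf:  [Outer object] + [Outer object] + [Leaf Outer Inner object] + [Leaf]
  take Outer:  [Outer object] + [Outer object] + [Outer Inner object]
  take Inner:  [object] + [object] + [Inner object]
  take object:  [object] + [object] + [object]

Top, Beta, Delta, Mixin3, Leaf, Outer, Inner, object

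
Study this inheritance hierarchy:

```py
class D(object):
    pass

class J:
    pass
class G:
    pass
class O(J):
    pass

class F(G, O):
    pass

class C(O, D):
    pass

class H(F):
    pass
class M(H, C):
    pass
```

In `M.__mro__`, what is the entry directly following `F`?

L[M] = M + merge(L[H], L[C], [H C])
  take H:  [H F G O J object] + [C O J D object] + [H C]
  take F:  [F G O J object] + [C O J D object] + [C]
  take G:  [G O J object] + [C O J D object] + [C]
  take C:  [O J object] + [C O J D object] + [C]
  take O:  [O J object] + [O J D object]
  take J:  [J object] + [J D object]
  take D:  [object] + [D object]
  take object:  [object] + [object]
MRO: M H F G C O J D object
F is at position 2; next is G.

G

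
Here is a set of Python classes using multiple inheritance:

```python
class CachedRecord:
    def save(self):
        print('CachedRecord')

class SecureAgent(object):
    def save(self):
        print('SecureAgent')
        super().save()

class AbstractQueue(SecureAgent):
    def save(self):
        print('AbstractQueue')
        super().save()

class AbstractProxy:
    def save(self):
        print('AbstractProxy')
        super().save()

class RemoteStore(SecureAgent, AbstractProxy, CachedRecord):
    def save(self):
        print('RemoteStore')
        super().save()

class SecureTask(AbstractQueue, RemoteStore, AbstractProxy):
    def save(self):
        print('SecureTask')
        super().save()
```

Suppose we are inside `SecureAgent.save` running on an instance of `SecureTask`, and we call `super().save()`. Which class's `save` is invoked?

L[SecureTask] = SecureTask + merge(L[AbstractQueue], L[RemoteStore], L[AbstractProxy], [AbstractQueue RemoteStore AbstractProxy])
  take AbstractQueue:  [AbstractQueue SecureAgent object] + [RemoteStore SecureAgent AbstractProxy CachedRecord object] + [AbstractProxy object] + [AbstractQueue RemoteStore AbstractProxy]
  take RemoteStore:  [SecureAgent object] + [RemoteStore SecureAgent AbstractProxy CachedRecord object] + [AbstractProxy object] + [RemoteStore AbstractProxy]
  take SecureAgent:  [SecureAgent object] + [SecureAgent AbstractProxy CachedRecord object] + [AbstractProxy object] + [AbstractProxy]
  take AbstractProxy:  [object] + [AbstractProxy CachedRecord object] + [AbstractProxy object] + [AbstractProxy]
  take CachedRecord:  [object] + [CachedRecord object] + [object]
  take object:  [object] + [object] + [object]
MRO: SecureTask AbstractQueue RemoteStore SecureAgent AbstractProxy CachedRecord object
super() in SecureAgent.save on a SecureTask instance goes to the class after SecureAgent in SecureTask's MRO: AbstractProxy.

AbstractProxy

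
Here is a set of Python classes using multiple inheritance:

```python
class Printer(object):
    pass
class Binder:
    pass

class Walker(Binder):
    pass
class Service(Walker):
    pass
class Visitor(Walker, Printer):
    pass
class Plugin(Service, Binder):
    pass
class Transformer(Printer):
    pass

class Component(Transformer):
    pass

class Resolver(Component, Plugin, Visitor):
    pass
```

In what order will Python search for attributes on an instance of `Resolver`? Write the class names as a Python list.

[Resolver, Component, Transformer, Plugin, Service, Visitor, Walker, Binder, Printer, object]

L[Resolver] = Resolver + merge(L[Component], L[Plugin], L[Visitor], [Component Plugin Visitor])
  take Component:  [Component Transformer Printer object] + [Plugin Service Walker Binder object] + [Visitor Walker Binder Printer object] + [Component Plugin Visitor]
  take Transformer:  [Transformer Printer object] + [Plugin Service Walker Binder object] + [Visitor Walker Binder Printer object] + [Plugin Visitor]
  take Plugin:  [Printer object] + [Plugin Service Walker Binder object] + [Visitor Walker Binder Printer object] + [Plugin Visitor]
  take Service:  [Printer object] + [Service Walker Binder object] + [Visitor Walker Binder Printer object] + [Visitor]
  take Visitor:  [Printer object] + [Walker Binder object] + [Visitor Walker Binder Printer object] + [Visitor]
  take Walker:  [Printer object] + [Walker Binder object] + [Walker Binder Printer object]
  take Binder:  [Printer object] + [Binder object] + [Binder Printer object]
  take Printer:  [Printer object] + [object] + [Printer object]
  take object:  [object] + [object] + [object]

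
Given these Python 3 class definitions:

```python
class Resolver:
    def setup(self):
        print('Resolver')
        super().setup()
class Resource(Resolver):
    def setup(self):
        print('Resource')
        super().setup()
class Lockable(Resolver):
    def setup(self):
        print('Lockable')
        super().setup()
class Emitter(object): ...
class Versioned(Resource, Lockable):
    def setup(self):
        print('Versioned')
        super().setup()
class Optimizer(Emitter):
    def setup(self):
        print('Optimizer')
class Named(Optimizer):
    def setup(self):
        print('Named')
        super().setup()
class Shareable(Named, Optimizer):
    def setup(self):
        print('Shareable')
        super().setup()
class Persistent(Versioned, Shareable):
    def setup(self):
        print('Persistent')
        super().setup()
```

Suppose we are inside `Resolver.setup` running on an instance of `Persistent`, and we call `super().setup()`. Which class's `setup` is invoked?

Shareable

L[Persistent] = Persistent + merge(L[Versioned], L[Shareable], [Versioned Shareable])
  take Versioned:  [Versioned Resource Lockable Resolver object] + [Shareable Named Optimizer Emitter object] + [Versioned Shareable]
  take Resource:  [Resource Lockable Resolver object] + [Shareable Named Optimizer Emitter object] + [Shareable]
  take Lockable:  [Lockable Resolver object] + [Shareable Named Optimizer Emitter object] + [Shareable]
  take Resolver:  [Resolver object] + [Shareable Named Optimizer Emitter object] + [Shareable]
  take Shareable:  [object] + [Shareable Named Optimizer Emitter object] + [Shareable]
  take Named:  [object] + [Named Optimizer Emitter object]
  take Optimizer:  [object] + [Optimizer Emitter object]
  take Emitter:  [object] + [Emitter object]
  take object:  [object] + [object]
MRO: Persistent Versioned Resource Lockable Resolver Shareable Named Optimizer Emitter object
super() in Resolver.setup on a Persistent instance goes to the class after Resolver in Persistent's MRO: Shareable.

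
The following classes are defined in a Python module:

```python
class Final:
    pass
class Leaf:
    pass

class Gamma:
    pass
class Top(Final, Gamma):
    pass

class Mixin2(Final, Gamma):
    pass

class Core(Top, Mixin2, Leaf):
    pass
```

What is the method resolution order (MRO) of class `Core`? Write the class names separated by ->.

L[Core] = Core + merge(L[Top], L[Mixin2], L[Leaf], [Top Mixin2 Leaf])
  take Top:  [Top Final Gamma object] + [Mixin2 Final Gamma object] + [Leaf object] + [Top Mixin2 Leaf]
  take Mixin2:  [Final Gamma object] + [Mixin2 Final Gamma object] + [Leaf object] + [Mixin2 Leaf]
  take Final:  [Final Gamma object] + [Final Gamma object] + [Leaf object] + [Leaf]
  take Gamma:  [Gamma object] + [Gamma object] + [Leaf object] + [Leaf]
  take Leaf:  [object] + [object] + [Leaf object] + [Leaf]
  take object:  [object] + [object] + [object]

Core -> Top -> Mixin2 -> Final -> Gamma -> Leaf -> object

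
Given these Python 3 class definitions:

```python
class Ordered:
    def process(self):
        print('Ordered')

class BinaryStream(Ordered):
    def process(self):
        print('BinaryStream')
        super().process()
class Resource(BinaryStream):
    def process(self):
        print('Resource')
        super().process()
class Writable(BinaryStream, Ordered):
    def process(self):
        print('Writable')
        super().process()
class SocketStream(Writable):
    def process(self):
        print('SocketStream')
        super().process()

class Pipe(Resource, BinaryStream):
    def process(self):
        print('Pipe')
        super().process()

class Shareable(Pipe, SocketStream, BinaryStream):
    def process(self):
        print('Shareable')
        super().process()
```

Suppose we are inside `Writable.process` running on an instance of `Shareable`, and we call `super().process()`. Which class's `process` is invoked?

L[Shareable] = Shareable + merge(L[Pipe], L[SocketStream], L[BinaryStream], [Pipe SocketStream BinaryStream])
  take Pipe:  [Pipe Resource BinaryStream Ordered object] + [SocketStream Writable BinaryStream Ordered object] + [BinaryStream Ordered object] + [Pipe SocketStream BinaryStream]
  take Resource:  [Resource BinaryStream Ordered object] + [SocketStream Writable BinaryStream Ordered object] + [BinaryStream Ordered object] + [SocketStream BinaryStream]
  take SocketStream:  [BinaryStream Ordered object] + [SocketStream Writable BinaryStream Ordered object] + [BinaryStream Ordered object] + [SocketStream BinaryStream]
  take Writable:  [BinaryStream Ordered object] + [Writable BinaryStream Ordered object] + [BinaryStream Ordered object] + [BinaryStream]
  take BinaryStream:  [BinaryStream Ordered object] + [BinaryStream Ordered object] + [BinaryStream Ordered object] + [BinaryStream]
  take Ordered:  [Ordered object] + [Ordered object] + [Ordered object]
  take object:  [object] + [object] + [object]
MRO: Shareable Pipe Resource SocketStream Writable BinaryStream Ordered object
super() in Writable.process on a Shareable instance goes to the class after Writable in Shareable's MRO: BinaryStream.

BinaryStream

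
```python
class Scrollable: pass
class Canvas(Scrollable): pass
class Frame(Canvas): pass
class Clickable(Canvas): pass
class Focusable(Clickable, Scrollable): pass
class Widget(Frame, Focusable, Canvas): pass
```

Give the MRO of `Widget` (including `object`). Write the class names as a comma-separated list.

Widget, Frame, Focusable, Clickable, Canvas, Scrollable, object

L[Widget] = Widget + merge(L[Frame], L[Focusable], L[Canvas], [Frame Focusable Canvas])
  take Frame:  [Frame Canvas Scrollable object] + [Focusable Clickable Canvas Scrollable object] + [Canvas Scrollable object] + [Frame Focusable Canvas]
  take Focusable:  [Canvas Scrollable object] + [Focusable Clickable Canvas Scrollable object] + [Canvas Scrollable object] + [Focusable Canvas]
  take Clickable:  [Canvas Scrollable object] + [Clickable Canvas Scrollable object] + [Canvas Scrollable object] + [Canvas]
  take Canvas:  [Canvas Scrollable object] + [Canvas Scrollable object] + [Canvas Scrollable object] + [Canvas]
  take Scrollable:  [Scrollable object] + [Scrollable object] + [Scrollable object]
  take object:  [object] + [object] + [object]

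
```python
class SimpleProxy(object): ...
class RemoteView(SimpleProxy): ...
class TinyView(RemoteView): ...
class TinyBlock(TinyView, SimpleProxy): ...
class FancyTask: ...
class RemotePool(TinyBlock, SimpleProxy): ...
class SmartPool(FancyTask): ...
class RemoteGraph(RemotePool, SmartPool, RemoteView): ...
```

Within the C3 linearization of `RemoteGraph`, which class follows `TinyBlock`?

L[RemoteGraph] = RemoteGraph + merge(L[RemotePool], L[SmartPool], L[RemoteView], [RemotePool SmartPool RemoteView])
  take RemotePool:  [RemotePool TinyBlock TinyView RemoteView SimpleProxy object] + [SmartPool FancyTask object] + [RemoteView SimpleProxy object] + [RemotePool SmartPool RemoteView]
  take TinyBlock:  [TinyBlock TinyView RemoteView SimpleProxy object] + [SmartPool FancyTask object] + [RemoteView SimpleProxy object] + [SmartPool RemoteView]
  take TinyView:  [TinyView RemoteView SimpleProxy object] + [SmartPool FancyTask object] + [RemoteView SimpleProxy object] + [SmartPool RemoteView]
  take SmartPool:  [RemoteView SimpleProxy object] + [SmartPool FancyTask object] + [RemoteView SimpleProxy object] + [SmartPool RemoteView]
  take RemoteView:  [RemoteView SimpleProxy object] + [FancyTask object] + [RemoteView SimpleProxy object] + [RemoteView]
  take SimpleProxy:  [SimpleProxy object] + [FancyTask object] + [SimpleProxy object]
  take FancyTask:  [object] + [FancyTask object] + [object]
  take object:  [object] + [object] + [object]
MRO: RemoteGraph RemotePool TinyBlock TinyView SmartPool RemoteView SimpleProxy FancyTask object
TinyBlock is at position 2; next is TinyView.

TinyView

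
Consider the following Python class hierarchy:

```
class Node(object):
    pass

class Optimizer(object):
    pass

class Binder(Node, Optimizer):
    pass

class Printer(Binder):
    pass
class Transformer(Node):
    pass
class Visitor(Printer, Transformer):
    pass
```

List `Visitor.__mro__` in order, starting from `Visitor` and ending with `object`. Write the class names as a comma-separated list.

Visitor, Printer, Binder, Transformer, Node, Optimizer, object

L[Visitor] = Visitor + merge(L[Printer], L[Transformer], [Printer Transformer])
  take Printer:  [Printer Binder Node Optimizer object] + [Transformer Node object] + [Printer Transformer]
  take Binder:  [Binder Node Optimizer object] + [Transformer Node object] + [Transformer]
  take Transformer:  [Node Optimizer object] + [Transformer Node object] + [Transformer]
  take Node:  [Node Optimizer object] + [Node object]
  take Optimizer:  [Optimizer object] + [object]
  take object:  [object] + [object]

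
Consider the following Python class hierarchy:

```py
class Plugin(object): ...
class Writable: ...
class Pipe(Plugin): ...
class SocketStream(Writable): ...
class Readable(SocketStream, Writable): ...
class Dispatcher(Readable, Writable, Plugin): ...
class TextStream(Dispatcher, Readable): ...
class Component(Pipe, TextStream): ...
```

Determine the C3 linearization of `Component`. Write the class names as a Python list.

[Component, Pipe, TextStream, Dispatcher, Readable, SocketStream, Writable, Plugin, object]

L[Component] = Component + merge(L[Pipe], L[TextStream], [Pipe TextStream])
  take Pipe:  [Pipe Plugin object] + [TextStream Dispatcher Readable SocketStream Writable Plugin object] + [Pipe TextStream]
  take TextStream:  [Plugin object] + [TextStream Dispatcher Readable SocketStream Writable Plugin object] + [TextStream]
  take Dispatcher:  [Plugin object] + [Dispatcher Readable SocketStream Writable Plugin object]
  take Readable:  [Plugin object] + [Readable SocketStream Writable Plugin object]
  take SocketStream:  [Plugin object] + [SocketStream Writable Plugin object]
  take Writable:  [Plugin object] + [Writable Plugin object]
  take Plugin:  [Plugin object] + [Plugin object]
  take object:  [object] + [object]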